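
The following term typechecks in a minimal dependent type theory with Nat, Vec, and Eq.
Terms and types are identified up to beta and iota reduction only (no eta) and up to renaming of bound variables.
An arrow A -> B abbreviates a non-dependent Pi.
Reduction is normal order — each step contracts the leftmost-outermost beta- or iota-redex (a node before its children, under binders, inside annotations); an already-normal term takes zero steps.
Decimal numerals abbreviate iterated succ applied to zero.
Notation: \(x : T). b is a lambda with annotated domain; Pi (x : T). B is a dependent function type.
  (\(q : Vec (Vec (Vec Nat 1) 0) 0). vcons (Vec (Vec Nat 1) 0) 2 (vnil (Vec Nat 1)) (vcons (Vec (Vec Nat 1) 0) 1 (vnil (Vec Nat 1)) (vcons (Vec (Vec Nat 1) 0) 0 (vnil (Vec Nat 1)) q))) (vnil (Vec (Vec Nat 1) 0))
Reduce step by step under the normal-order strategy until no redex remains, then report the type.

reduction (normal order):
  (\(q : Vec (Vec (Vec Nat 1) 0) 0). vcons (Vec (Vec Nat 1) 0) 2 (vnil (Vec Nat 1)) (vcons (Vec (Vec Nat 1) 0) 1 (vnil (Vec Nat 1)) (vcons (Vec (Vec Nat 1) 0) 0 (vnil (Vec Nat 1)) q))) (vnil (Vec (Vec Nat 1) 0))
  ~> vcons (Vec (Vec Nat 1) 0) 2 (vnil (Vec Nat 1)) (vcons (Vec (Vec Nat 1) 0) 1 (vnil (Vec Nat 1)) (vcons (Vec (Vec Nat 1) 0) 0 (vnil (Vec Nat 1)) (vnil (Vec (Vec Nat 1) 0))))
the term's type:
  Vec (Vec (Vec Nat 1) 0) 3


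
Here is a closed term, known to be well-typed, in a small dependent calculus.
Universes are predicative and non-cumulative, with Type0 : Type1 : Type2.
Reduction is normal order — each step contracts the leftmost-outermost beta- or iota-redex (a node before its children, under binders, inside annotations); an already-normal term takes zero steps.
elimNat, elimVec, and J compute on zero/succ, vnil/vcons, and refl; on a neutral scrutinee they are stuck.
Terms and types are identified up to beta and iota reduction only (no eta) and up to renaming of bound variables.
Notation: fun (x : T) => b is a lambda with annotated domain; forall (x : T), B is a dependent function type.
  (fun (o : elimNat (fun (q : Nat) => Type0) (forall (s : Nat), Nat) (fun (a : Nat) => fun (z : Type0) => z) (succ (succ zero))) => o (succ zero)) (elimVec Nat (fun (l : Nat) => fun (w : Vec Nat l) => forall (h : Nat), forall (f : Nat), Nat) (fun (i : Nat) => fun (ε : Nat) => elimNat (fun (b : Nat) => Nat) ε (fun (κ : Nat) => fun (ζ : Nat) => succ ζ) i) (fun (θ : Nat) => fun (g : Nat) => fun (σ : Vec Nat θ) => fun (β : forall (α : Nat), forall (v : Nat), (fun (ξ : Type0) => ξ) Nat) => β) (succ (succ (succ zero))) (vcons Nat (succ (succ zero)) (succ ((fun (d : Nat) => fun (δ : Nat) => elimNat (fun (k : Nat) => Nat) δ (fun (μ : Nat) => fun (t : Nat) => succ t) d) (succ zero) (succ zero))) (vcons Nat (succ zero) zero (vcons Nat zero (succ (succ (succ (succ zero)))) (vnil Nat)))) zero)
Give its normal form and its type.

normal form:
  succ zero
type:
  Nat
observation: reduction starts at a beta-redex, and 20 normal-order steps reach the normal form.


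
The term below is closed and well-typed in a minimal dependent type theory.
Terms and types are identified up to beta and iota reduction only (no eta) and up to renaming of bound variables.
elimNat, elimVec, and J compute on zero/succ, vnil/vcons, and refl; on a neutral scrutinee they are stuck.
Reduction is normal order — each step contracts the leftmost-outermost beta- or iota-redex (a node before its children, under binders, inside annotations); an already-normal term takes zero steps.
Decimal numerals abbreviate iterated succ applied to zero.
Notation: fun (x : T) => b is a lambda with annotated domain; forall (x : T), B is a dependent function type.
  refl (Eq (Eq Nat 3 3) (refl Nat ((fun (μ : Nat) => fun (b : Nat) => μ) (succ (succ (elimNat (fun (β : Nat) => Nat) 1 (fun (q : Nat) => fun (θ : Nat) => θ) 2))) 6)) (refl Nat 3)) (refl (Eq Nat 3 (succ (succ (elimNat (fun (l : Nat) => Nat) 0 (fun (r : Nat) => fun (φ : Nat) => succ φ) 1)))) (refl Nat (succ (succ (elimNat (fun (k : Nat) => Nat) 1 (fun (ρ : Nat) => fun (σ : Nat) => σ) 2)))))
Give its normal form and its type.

resulting normal form:
  refl (Eq (Eq Nat 3 3) (refl Nat 3) (refl Nat 3)) (refl (Eq Nat 3 3) (refl Nat 3))
the term's type:
  Eq (Eq (Eq Nat 3 3) (refl Nat 3) (refl Nat 3)) (refl (Eq Nat 3 3) (refl Nat 3)) (refl (Eq Nat 3 3) (refl Nat 3))
observation: 20 normal-order steps normalize the term, beginning with a beta-redex.


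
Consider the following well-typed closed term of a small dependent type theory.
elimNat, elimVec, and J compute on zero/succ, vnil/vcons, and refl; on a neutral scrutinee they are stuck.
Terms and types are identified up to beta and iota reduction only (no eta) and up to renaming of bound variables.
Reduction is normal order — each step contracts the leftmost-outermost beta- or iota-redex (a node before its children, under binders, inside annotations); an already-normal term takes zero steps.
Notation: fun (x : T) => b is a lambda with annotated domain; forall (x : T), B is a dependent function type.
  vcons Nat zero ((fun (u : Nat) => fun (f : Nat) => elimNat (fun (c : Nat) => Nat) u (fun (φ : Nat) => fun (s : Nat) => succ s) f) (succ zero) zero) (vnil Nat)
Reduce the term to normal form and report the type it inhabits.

normal form:
  vcons Nat zero (succ zero) (vnil Nat)
inferred type:
  Vec Nat (succ zero)


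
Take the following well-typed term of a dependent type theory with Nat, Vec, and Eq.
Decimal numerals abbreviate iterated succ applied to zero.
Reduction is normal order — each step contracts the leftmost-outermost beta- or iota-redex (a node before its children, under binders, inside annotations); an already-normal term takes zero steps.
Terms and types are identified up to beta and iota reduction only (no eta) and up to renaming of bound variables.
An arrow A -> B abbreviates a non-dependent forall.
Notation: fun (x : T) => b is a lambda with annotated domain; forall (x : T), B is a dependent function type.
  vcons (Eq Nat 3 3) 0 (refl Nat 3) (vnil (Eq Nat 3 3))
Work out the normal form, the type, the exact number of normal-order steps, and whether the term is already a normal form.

resulting normal form:
  vcons (Eq Nat 3 3) 0 (refl Nat 3) (vnil (Eq Nat 3 3))
inferred type:
  Vec (Eq Nat 3 3) 1
reduction steps (normal order): 0
started in normal form: yes


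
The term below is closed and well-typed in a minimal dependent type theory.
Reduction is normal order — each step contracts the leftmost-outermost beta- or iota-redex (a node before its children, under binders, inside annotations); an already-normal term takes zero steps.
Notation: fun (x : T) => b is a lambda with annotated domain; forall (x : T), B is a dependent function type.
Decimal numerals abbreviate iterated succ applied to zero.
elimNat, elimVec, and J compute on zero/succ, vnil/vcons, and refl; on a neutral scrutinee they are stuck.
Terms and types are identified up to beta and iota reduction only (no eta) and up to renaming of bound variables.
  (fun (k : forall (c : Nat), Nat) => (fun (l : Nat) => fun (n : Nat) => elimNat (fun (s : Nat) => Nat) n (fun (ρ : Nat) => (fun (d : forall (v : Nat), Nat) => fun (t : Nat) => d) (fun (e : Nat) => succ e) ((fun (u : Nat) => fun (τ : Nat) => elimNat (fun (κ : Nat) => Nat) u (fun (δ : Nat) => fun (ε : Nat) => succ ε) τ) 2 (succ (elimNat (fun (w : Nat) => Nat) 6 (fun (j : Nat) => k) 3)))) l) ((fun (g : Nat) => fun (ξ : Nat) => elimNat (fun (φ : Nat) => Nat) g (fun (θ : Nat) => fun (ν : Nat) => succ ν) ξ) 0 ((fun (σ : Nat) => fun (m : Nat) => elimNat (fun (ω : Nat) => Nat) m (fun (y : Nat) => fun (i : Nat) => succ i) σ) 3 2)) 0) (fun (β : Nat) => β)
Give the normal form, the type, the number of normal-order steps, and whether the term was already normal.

reduced normal form:
  5
inferred type:
  Nat
reduction steps (normal order): 51
already normal: no
first redex: a beta-redex


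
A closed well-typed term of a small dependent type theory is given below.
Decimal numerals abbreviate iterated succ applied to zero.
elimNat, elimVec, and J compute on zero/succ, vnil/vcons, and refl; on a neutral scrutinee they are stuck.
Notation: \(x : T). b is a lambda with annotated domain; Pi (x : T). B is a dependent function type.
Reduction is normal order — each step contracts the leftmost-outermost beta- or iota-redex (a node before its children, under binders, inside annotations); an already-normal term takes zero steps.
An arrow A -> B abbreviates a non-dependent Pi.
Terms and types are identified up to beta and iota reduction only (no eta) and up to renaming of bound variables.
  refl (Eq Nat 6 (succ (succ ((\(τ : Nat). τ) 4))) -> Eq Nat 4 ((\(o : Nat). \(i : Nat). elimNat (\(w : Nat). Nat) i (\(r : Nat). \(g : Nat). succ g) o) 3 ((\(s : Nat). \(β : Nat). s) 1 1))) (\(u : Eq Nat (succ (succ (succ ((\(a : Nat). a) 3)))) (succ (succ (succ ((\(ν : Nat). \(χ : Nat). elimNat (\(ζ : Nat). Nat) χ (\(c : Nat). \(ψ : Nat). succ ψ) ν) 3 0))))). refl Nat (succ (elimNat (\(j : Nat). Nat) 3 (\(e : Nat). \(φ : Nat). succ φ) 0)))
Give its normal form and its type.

resulting normal form:
  refl (Eq Nat 6 6 -> Eq Nat 4 4) (\(τ : Eq Nat 6 6). refl Nat 4)
the term's type:
  Eq (Eq Nat 6 6 -> Eq Nat 4 4) (\(τ : Eq Nat 6 6). refl Nat 4) (\(o : Eq Nat 6 6). refl Nat 4)


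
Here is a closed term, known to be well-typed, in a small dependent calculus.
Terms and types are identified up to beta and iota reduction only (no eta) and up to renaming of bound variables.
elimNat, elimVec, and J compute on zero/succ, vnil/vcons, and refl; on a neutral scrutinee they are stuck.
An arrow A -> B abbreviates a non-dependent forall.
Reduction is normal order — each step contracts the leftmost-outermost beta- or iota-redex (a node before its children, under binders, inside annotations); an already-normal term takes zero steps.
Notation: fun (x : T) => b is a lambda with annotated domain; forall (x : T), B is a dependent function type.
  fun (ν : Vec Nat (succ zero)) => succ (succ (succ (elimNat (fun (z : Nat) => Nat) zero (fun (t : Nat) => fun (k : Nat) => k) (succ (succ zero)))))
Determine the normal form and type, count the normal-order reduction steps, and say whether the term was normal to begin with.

normal form:
  fun (ν : Vec Nat (succ zero)) => succ (succ (succ zero))
type:
  Vec Nat (succ zero) -> Nat
normal-order step count: 7
term was already normal: no
first contracted redex: an elimNat iota-redex


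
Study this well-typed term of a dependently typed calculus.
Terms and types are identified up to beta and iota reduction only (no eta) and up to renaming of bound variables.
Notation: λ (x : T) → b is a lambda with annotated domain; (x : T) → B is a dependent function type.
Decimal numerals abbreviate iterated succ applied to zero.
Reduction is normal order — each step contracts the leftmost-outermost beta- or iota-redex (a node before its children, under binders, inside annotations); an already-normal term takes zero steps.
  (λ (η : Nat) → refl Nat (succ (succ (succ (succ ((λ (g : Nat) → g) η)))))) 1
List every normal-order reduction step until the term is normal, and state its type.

normal-order reduction:
  (λ (η : Nat) → refl Nat (succ (succ (succ (succ ((λ (g : Nat) → g) η)))))) 1
  ~> refl Nat (succ (succ (succ (succ ((λ (η : Nat) → η) 1)))))
  ~> refl Nat 5
inferred type:
  Eq Nat 5 5


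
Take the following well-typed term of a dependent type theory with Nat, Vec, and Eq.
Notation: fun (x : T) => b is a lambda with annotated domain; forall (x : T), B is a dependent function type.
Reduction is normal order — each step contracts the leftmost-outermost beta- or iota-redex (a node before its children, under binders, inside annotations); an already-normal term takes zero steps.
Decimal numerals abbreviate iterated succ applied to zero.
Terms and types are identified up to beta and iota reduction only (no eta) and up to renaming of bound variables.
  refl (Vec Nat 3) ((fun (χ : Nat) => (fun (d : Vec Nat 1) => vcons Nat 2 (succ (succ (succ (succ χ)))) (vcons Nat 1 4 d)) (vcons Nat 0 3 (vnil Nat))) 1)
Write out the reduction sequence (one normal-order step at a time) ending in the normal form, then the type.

normal-order reduction sequence:
  refl (Vec Nat 3) ((fun (χ : Nat) => (fun (d : Vec Nat 1) => vcons Nat 2 (succ (succ (succ (succ χ)))) (vcons Nat 1 4 d)) (vcons Nat 0 3 (vnil Nat))) 1)
  ~> refl (Vec Nat 3) ((fun (χ : Vec Nat 1) => vcons Nat 2 5 (vcons Nat 1 4 χ)) (vcons Nat 0 3 (vnil Nat)))
  ~> refl (Vec Nat 3) (vcons Nat 2 5 (vcons Nat 1 4 (vcons Nat 0 3 (vnil Nat))))
type:
  Eq (Vec Nat 3) (vcons Nat 2 5 (vcons Nat 1 4 (vcons Nat 0 3 (vnil Nat)))) (vcons Nat 2 5 (vcons Nat 1 4 (vcons Nat 0 3 (vnil Nat))))


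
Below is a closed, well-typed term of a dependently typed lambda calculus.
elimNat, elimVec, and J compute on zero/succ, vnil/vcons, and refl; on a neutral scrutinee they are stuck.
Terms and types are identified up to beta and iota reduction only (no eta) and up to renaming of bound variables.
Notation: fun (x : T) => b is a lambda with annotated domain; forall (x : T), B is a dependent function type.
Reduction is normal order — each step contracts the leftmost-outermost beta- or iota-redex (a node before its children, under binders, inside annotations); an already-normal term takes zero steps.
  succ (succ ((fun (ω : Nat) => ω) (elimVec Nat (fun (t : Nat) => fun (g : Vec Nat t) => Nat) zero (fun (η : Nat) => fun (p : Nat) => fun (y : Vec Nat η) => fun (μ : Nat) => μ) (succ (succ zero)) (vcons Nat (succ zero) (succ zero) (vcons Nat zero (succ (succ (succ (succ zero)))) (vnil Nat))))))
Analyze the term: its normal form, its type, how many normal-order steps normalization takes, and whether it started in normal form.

resulting normal form:
  succ (succ zero)
the term's type:
  Nat
reduction steps (normal order): 12
started in normal form: no
first redex: a beta-redex


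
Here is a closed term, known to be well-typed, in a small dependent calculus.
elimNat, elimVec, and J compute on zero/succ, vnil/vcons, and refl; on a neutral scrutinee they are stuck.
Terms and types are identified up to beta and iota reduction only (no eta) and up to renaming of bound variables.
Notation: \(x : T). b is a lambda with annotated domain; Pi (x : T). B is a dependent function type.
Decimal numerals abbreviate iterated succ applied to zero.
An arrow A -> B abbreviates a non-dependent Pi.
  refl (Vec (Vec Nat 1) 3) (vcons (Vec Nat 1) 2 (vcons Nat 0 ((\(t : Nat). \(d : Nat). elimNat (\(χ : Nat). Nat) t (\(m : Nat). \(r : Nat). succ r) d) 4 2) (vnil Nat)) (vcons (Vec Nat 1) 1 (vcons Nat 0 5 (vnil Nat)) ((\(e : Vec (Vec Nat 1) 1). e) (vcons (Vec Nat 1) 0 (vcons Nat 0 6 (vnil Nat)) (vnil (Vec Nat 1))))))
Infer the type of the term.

type:
  Eq (Vec (Vec Nat 1) 3) (vcons (Vec Nat 1) 2 (vcons Nat 0 6 (vnil Nat)) (vcons (Vec Nat 1) 1 (vcons Nat 0 5 (vnil Nat)) (vcons (Vec Nat 1) 0 (vcons Nat 0 6 (vnil Nat)) (vnil (Vec Nat 1))))) (vcons (Vec Nat 1) 2 (vcons Nat 0 6 (vnil Nat)) (vcons (Vec Nat 1) 1 (vcons Nat 0 5 (vnil Nat)) (vcons (Vec Nat 1) 0 (vcons Nat 0 6 (vnil Nat)) (vnil (Vec Nat 1)))))


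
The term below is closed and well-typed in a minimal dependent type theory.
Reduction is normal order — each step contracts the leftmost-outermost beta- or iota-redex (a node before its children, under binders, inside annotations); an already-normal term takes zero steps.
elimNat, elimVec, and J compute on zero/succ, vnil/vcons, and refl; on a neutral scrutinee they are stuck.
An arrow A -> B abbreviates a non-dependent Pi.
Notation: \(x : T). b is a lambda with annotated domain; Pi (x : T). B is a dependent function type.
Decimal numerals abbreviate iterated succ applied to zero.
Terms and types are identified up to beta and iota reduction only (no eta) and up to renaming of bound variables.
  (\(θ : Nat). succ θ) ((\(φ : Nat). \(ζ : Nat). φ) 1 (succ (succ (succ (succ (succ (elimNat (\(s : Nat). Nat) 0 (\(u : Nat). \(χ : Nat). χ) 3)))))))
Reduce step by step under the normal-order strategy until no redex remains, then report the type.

reduction (normal order):
  (\(θ : Nat). succ θ) ((\(φ : Nat). \(ζ : Nat). φ) 1 (succ (succ (succ (succ (succ (elimNat (\(s : Nat). Nat) 0 (\(u : Nat). \(χ : Nat). χ) 3)))))))
  ~> succ ((\(θ : Nat). \(φ : Nat). θ) 1 (succ (succ (succ (succ (succ (elimNat (\(ζ : Nat). Nat) 0 (\(s : Nat). \(u : Nat). u) 3)))))))
  ~> succ ((\(θ : Nat). 1) (succ (succ (succ (succ (succ (elimNat (\(φ : Nat). Nat) 0 (\(ζ : Nat). \(s : Nat). s) 3)))))))
  ~> 2
inferred type:
  Nat


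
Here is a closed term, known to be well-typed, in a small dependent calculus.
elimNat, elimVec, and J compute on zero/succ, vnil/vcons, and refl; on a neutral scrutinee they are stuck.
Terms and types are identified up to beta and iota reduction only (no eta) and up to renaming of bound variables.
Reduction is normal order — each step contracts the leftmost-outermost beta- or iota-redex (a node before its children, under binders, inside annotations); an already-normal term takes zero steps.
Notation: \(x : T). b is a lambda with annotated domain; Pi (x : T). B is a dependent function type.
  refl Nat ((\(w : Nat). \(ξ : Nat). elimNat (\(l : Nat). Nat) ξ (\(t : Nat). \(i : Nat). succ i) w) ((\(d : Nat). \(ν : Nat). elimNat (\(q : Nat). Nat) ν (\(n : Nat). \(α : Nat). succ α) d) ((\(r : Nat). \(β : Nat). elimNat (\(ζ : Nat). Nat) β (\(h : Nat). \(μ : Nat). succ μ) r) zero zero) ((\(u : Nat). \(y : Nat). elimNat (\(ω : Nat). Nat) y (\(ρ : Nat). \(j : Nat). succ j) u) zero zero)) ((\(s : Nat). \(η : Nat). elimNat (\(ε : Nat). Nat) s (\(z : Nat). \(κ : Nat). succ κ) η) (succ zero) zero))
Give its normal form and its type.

normal form:
  refl Nat (succ zero)
type:
  Eq Nat (succ zero) (succ zero)
observation: the term reaches its normal form after 15 normal-order steps.


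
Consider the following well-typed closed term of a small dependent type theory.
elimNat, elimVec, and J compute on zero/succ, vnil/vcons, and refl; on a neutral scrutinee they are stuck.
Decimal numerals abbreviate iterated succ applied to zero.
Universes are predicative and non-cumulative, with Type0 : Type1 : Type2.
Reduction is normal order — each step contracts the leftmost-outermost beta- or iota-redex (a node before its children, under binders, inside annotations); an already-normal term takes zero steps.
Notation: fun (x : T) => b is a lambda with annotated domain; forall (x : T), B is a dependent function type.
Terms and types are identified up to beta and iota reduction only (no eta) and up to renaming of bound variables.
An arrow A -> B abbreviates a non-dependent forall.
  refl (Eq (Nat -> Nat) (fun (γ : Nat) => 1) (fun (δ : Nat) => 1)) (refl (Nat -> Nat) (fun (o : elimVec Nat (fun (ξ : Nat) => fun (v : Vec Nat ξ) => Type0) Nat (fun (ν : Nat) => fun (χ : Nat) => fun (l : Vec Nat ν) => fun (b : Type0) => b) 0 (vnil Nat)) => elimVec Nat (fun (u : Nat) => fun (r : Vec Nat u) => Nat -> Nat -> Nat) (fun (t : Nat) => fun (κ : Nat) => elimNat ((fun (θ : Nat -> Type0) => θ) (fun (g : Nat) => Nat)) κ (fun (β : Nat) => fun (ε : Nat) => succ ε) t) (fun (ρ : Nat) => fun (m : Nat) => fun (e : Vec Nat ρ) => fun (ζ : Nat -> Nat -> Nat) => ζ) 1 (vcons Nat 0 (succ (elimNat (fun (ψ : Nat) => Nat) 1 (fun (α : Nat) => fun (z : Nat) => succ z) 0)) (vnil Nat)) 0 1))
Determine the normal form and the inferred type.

reduced normal form:
  refl (Eq (Nat -> Nat) (fun (γ : Nat) => 1) (fun (δ : Nat) => 1)) (refl (Nat -> Nat) (fun (o : Nat) => 1))
type:
  Eq (Eq (Nat -> Nat) (fun (γ : Nat) => 1) (fun (δ : Nat) => 1)) (refl (Nat -> Nat) (fun (o : Nat) => 1)) (refl (Nat -> Nat) (fun (ξ : Nat) => 1))


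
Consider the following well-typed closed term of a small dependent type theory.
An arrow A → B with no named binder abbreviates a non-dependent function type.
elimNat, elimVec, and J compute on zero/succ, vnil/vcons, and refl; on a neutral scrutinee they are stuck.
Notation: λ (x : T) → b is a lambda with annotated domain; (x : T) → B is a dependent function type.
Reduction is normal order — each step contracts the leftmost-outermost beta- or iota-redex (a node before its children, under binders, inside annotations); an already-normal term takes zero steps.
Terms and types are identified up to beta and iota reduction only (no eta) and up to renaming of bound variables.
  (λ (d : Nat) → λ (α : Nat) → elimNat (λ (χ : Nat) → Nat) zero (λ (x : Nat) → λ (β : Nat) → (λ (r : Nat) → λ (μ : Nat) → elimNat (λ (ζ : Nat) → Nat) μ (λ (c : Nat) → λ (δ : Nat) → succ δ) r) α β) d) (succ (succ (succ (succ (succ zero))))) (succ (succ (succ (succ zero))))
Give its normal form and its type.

resulting normal form:
  succ (succ (succ (succ (succ (succ (succ (succ (succ (succ (succ (succ (succ (succ (succ (succ (succ (succ (succ (succ zero)))))))))))))))))))
the term's type:
  Nat


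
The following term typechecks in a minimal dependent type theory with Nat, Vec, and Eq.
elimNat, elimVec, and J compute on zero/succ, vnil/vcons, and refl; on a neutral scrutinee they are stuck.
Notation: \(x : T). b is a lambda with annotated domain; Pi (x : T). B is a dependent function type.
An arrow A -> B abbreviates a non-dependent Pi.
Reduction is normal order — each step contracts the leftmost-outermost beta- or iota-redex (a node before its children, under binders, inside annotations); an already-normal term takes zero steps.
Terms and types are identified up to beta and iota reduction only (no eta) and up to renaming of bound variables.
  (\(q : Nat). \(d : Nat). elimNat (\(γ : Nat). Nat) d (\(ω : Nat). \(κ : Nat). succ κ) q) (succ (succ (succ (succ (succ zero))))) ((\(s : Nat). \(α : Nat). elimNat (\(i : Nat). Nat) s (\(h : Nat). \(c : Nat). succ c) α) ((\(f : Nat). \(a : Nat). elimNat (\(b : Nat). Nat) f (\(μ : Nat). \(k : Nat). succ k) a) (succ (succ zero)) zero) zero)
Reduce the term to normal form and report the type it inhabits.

resulting normal form:
  succ (succ (succ (succ (succ (succ (succ zero))))))
inferred type:
  Nat


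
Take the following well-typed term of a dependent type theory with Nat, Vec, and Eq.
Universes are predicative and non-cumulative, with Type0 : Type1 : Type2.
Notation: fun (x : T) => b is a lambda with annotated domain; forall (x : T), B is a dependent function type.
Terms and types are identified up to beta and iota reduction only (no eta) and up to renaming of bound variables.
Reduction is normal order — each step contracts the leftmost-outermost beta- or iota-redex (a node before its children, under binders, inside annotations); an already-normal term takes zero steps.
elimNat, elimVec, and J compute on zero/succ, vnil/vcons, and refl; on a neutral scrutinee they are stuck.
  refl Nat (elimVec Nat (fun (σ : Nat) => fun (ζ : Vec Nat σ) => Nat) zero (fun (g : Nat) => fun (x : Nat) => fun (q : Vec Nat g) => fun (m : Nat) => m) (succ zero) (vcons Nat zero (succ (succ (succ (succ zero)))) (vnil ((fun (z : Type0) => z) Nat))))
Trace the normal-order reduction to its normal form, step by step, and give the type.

normal-order reduction:
  refl Nat (elimVec Nat (fun (σ : Nat) => fun (ζ : Vec Nat σ) => Nat) zero (fun (g : Nat) => fun (x : Nat) => fun (q : Vec Nat g) => fun (m : Nat) => m) (succ zero) (vcons Nat zero (succ (succ (succ (succ zero)))) (vnil ((fun (z : Type0) => z) Nat))))
  ~> refl Nat ((fun (σ : Nat) => fun (ζ : Nat) => fun (g : Vec Nat σ) => fun (x : Nat) => x) zero (succ (succ (succ (succ zero)))) (vnil ((fun (q : Type0) => q) Nat)) (elimVec Nat (fun (m : Nat) => fun (z : Vec Nat m) => Nat) zero (fun (b : Nat) => fun (k : Nat) => fun (β : Vec Nat b) => fun (o : Nat) => o) zero (vnil ((fun (v : Type0) => v) Nat))))
  ~> refl Nat ((fun (σ : Nat) => fun (ζ : Vec Nat zero) => fun (g : Nat) => g) (succ (succ (succ (succ zero)))) (vnil ((fun (x : Type0) => x) Nat)) (elimVec Nat (fun (q : Nat) => fun (m : Vec Nat q) => Nat) zero (fun (z : Nat) => fun (b : Nat) => fun (k : Vec Nat z) => fun (β : Nat) => β) zero (vnil ((fun (o : Type0) => o) Nat))))
  ~> refl Nat ((fun (σ : Vec Nat zero) => fun (ζ : Nat) => ζ) (vnil ((fun (g : Type0) => g) Nat)) (elimVec Nat (fun (x : Nat) => fun (q : Vec Nat x) => Nat) zero (fun (m : Nat) => fun (z : Nat) => fun (b : Vec Nat m) => fun (k : Nat) => k) zero (vnil ((fun (β : Type0) => β) Nat))))
  ~> refl Nat ((fun (σ : Nat) => σ) (elimVec Nat (fun (ζ : Nat) => fun (g : Vec Nat ζ) => Nat) zero (fun (x : Nat) => fun (q : Nat) => fun (m : Vec Nat x) => fun (z : Nat) => z) zero (vnil ((fun (b : Type0) => b) Nat))))
  ~> refl Nat (elimVec Nat (fun (σ : Nat) => fun (ζ : Vec Nat σ) => Nat) zero (fun (g : Nat) => fun (x : Nat) => fun (q : Vec Nat g) => fun (m : Nat) => m) zero (vnil ((fun (z : Type0) => z) Nat)))
  ~> refl Nat zero
inferred type:
  Eq Nat zero zero


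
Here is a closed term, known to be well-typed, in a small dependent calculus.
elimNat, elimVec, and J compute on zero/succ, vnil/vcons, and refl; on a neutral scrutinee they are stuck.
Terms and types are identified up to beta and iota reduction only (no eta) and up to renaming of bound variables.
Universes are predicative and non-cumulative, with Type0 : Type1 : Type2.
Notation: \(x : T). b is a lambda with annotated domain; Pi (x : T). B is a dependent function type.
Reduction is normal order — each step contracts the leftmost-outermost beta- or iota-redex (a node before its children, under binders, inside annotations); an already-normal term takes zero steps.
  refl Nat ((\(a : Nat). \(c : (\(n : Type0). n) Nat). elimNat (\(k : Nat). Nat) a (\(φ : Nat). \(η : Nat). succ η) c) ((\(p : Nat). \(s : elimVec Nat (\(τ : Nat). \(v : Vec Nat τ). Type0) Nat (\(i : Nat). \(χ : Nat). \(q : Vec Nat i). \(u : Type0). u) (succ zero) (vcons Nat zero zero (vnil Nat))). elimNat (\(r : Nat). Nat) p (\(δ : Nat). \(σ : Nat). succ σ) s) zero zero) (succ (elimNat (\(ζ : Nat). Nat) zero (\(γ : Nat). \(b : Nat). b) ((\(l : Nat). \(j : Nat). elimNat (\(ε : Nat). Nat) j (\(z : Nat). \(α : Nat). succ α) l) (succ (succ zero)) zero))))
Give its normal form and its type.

normal form:
  refl Nat (succ zero)
the term's type:
  Eq Nat (succ zero) (succ zero)
observation: reduction starts at a beta-redex, and 25 normal-order steps reach the normal form.


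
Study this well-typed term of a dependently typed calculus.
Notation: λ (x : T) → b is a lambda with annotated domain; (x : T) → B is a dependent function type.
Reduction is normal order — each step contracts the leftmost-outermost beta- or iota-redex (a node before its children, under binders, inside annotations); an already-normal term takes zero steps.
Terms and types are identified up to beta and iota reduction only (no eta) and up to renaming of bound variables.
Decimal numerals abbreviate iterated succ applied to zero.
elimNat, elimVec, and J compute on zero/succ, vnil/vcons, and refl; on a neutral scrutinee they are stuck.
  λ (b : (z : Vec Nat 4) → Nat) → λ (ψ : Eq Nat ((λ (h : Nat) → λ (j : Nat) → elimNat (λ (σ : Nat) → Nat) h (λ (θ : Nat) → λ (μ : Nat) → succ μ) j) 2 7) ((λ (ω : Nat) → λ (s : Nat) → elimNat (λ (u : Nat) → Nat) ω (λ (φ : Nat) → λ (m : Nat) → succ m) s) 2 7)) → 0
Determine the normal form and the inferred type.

resulting normal form:
  λ (b : (z : Vec Nat 4) → Nat) → λ (ψ : Eq Nat 9 9) → 0
inferred type:
  (b : (z : Vec Nat 4) → Nat) → (ψ : Eq Nat 9 9) → Nat


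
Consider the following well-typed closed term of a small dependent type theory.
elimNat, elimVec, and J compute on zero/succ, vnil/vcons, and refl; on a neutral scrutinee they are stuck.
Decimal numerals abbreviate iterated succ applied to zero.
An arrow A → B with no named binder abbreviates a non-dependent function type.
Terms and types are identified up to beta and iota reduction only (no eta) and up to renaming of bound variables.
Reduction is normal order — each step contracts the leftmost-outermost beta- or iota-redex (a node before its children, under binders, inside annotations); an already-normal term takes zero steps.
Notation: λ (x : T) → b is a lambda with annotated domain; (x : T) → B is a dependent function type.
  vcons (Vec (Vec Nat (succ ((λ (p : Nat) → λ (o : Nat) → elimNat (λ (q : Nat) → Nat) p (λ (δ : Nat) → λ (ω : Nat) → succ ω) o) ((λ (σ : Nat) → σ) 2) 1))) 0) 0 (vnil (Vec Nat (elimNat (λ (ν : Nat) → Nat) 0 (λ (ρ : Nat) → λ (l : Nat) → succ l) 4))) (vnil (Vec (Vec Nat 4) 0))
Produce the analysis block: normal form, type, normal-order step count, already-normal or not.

resulting normal form:
  vcons (Vec (Vec Nat 4) 0) 0 (vnil (Vec Nat 4)) (vnil (Vec (Vec Nat 4) 0))
inferred type:
  Vec (Vec (Vec Nat 4) 0) 1
steps to reach normal form (normal order): 20
term was already normal: no
first contracted redex: a beta-redex


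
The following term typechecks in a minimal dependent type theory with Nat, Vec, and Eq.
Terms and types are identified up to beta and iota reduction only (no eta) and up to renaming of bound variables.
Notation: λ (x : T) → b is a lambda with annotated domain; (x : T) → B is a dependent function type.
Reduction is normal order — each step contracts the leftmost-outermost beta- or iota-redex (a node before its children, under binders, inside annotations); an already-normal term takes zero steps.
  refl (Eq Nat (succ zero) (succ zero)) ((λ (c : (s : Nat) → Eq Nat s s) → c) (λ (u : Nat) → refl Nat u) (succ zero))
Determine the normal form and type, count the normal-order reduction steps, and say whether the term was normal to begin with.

resulting normal form:
  refl (Eq Nat (succ zero) (succ zero)) (refl Nat (succ zero))
inferred type:
  Eq (Eq Nat (succ zero) (succ zero)) (refl Nat (succ zero)) (refl Nat (succ zero))
reduction steps (normal order): 2
started in normal form: no
first redex: a beta-redex


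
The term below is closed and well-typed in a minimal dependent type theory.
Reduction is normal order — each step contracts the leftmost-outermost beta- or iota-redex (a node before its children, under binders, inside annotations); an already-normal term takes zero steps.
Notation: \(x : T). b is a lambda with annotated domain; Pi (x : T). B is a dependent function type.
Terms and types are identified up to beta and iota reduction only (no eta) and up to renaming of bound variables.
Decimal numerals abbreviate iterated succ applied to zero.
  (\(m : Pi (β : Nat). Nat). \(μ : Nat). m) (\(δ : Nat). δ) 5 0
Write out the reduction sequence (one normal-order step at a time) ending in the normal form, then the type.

reduction (normal order):
  (\(m : Pi (β : Nat). Nat). \(μ : Nat). m) (\(δ : Nat). δ) 5 0
  ~> (\(m : Nat). \(β : Nat). β) 5 0
  ~> (\(m : Nat). m) 0
  ~> 0
inferred type:
  Nat


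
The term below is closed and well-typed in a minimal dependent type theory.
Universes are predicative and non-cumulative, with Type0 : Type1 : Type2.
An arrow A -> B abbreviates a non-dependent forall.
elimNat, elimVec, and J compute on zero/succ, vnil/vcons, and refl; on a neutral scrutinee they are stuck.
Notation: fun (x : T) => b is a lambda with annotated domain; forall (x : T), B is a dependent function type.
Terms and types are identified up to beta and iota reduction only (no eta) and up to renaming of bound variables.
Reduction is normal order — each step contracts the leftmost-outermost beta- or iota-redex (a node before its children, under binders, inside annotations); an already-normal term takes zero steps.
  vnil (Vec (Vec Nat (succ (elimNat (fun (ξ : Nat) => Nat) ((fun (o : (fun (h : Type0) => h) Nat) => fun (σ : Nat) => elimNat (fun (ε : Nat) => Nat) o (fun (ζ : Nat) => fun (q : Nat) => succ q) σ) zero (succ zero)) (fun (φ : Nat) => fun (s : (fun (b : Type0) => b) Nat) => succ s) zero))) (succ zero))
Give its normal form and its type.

resulting normal form:
  vnil (Vec (Vec Nat (succ (succ zero))) (succ zero))
type:
  Vec (Vec (Vec Nat (succ (succ zero))) (succ zero)) zero
observation: reduction starts at an elimNat iota-redex, and 7 normal-order steps reach the normal form.


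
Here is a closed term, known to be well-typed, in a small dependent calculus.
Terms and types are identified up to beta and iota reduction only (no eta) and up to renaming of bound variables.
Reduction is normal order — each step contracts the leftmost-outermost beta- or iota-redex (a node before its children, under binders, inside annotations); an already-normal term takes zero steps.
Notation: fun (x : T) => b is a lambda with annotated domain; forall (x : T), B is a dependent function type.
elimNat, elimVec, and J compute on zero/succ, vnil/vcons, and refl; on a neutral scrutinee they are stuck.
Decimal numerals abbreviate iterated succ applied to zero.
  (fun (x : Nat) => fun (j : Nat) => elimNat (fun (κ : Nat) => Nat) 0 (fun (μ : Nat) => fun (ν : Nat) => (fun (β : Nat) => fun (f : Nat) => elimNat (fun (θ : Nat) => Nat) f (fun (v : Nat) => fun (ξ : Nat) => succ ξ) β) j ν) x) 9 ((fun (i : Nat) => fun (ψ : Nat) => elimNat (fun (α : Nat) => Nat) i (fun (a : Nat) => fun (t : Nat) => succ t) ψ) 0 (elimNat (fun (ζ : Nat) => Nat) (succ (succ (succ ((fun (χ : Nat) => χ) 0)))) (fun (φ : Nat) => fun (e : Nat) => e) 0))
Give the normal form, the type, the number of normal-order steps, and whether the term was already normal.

resulting normal form:
  27
inferred type:
  Nat
steps to reach normal form (normal order): 264
already normal: no
first redex: a beta-redex


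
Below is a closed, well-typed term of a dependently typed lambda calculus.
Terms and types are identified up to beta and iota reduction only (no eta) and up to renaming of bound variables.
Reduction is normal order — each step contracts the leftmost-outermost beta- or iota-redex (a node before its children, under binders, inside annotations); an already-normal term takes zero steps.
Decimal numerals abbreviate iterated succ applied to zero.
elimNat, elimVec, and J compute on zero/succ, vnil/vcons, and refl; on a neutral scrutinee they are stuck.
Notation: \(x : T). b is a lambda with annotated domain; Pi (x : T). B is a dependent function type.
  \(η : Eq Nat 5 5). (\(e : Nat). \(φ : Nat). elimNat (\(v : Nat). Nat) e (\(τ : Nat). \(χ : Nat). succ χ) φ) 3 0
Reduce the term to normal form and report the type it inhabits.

reduced normal form:
  \(η : Eq Nat 5 5). 3
type:
  Pi (η : Eq Nat 5 5). Nat
observation: the leftmost-outermost redex is a beta-redex, and normalization takes 3 steps.


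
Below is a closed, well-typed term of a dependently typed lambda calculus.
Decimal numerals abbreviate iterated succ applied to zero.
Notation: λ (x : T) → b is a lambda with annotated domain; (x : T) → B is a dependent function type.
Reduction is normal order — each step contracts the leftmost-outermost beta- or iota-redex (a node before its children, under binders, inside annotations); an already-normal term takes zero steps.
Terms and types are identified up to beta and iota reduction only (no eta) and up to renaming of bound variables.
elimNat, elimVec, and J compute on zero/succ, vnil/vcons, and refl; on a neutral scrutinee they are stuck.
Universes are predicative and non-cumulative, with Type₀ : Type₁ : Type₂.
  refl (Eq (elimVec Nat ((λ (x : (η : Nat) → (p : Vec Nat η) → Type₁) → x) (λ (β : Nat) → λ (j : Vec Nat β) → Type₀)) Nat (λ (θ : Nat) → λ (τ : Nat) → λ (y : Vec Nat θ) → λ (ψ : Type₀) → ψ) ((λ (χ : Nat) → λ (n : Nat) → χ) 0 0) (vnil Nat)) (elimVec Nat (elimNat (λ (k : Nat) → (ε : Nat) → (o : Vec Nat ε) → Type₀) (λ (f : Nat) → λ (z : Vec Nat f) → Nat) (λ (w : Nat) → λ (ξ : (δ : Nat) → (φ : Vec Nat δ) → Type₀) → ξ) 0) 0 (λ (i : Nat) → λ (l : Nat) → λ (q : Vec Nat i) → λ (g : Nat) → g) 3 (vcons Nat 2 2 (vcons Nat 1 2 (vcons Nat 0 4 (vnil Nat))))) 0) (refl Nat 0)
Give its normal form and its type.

normal form:
  refl (Eq Nat 0 0) (refl Nat 0)
type:
  Eq (Eq Nat 0 0) (refl Nat 0) (refl Nat 0)


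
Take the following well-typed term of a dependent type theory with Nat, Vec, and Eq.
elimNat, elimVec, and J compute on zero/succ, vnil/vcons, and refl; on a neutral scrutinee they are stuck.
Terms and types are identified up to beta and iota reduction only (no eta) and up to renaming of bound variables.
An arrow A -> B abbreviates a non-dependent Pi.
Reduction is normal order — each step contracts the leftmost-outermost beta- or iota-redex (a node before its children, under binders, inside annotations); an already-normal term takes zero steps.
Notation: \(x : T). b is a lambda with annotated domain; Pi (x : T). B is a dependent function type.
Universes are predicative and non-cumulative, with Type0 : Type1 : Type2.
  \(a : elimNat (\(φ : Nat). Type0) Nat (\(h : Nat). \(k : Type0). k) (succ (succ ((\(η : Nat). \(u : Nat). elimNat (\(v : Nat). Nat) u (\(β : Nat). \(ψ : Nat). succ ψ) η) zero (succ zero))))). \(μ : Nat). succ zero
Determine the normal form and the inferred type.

reduced normal form:
  \(a : Nat). \(φ : Nat). succ zero
the term's type:
  Nat -> Nat -> Nat
observation: the term reaches its normal form after 13 normal-order steps.


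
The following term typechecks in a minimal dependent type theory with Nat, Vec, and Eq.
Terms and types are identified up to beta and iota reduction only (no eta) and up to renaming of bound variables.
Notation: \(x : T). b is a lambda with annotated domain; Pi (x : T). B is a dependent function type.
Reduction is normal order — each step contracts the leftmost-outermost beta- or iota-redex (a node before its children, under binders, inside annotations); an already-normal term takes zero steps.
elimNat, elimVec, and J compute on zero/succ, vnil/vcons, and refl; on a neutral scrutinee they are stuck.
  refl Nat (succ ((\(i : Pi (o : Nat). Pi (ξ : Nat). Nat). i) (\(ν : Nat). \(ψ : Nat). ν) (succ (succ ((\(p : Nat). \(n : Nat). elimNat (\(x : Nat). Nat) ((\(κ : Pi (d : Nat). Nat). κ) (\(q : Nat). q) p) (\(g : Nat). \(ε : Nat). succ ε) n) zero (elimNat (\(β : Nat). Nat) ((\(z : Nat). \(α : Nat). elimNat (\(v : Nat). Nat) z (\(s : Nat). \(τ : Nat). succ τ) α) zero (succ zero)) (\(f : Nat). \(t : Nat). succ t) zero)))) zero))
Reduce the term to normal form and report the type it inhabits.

reduced normal form:
  refl Nat (succ (succ (succ (succ zero))))
the term's type:
  Eq Nat (succ (succ (succ (succ zero)))) (succ (succ (succ (succ zero))))
observation: 18 normal-order steps separate the term from its normal form.


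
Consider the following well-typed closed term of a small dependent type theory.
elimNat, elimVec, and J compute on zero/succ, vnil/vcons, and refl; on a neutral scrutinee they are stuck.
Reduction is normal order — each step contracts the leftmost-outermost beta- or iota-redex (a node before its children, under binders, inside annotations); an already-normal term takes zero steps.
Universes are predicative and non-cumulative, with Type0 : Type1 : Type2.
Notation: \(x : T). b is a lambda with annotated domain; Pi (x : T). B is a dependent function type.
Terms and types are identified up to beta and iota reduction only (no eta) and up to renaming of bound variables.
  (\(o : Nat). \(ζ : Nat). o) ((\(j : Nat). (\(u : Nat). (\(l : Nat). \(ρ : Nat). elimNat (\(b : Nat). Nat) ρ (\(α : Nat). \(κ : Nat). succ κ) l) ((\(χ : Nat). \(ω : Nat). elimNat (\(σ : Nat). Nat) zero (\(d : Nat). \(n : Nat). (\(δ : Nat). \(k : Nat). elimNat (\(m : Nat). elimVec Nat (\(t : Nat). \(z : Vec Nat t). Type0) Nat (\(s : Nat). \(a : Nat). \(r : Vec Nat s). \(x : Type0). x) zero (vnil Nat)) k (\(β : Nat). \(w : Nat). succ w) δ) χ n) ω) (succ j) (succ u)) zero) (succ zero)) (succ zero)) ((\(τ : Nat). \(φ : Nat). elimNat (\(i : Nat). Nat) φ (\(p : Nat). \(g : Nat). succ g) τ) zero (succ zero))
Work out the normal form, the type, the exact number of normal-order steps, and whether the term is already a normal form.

resulting normal form:
  succ (succ (succ (succ zero)))
inferred type:
  Nat
steps to reach normal form (normal order): 46
term was already normal: no
first contracted redex: a beta-redex


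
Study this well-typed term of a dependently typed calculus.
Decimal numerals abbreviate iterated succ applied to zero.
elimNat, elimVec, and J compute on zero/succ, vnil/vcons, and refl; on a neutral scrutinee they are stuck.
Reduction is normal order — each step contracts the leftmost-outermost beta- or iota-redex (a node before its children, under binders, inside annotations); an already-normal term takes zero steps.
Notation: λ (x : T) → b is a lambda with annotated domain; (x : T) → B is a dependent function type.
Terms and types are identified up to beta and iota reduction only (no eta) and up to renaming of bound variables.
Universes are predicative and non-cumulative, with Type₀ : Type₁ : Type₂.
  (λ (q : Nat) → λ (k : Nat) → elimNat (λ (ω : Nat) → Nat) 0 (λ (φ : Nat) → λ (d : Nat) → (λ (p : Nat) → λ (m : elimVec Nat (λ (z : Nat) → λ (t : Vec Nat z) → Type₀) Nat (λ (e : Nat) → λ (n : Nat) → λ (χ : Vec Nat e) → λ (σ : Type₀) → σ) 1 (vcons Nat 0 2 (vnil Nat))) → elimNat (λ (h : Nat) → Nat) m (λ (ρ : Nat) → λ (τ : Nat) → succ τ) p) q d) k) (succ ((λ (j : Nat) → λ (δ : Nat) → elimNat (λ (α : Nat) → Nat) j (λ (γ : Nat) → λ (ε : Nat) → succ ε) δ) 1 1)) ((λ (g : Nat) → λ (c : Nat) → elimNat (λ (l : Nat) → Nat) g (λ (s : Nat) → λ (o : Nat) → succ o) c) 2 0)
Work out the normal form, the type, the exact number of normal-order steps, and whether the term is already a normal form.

resulting normal form:
  6
inferred type:
  Nat
steps to reach normal form (normal order): 30
already normal: no
first contracted redex: a beta-redex
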